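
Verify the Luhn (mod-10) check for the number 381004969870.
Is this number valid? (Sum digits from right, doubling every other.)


Luhn sum = 57
57 mod 10 = 7

Invalid (Luhn sum mod 10 = 7)


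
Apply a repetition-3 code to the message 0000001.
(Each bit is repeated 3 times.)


Each bit -> 3 copies

000000000000000000111


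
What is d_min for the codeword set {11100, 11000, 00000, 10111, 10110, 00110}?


Comparing all pairs, minimum distance: 1
Can detect 0 errors, correct 0 errors

1


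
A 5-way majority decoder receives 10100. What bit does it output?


Ones: 2 out of 5
Threshold: 3

0 (2/5 voted 1)


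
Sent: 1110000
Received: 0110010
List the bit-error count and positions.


XOR: 1000010

2 error(s) at position(s): 0, 5


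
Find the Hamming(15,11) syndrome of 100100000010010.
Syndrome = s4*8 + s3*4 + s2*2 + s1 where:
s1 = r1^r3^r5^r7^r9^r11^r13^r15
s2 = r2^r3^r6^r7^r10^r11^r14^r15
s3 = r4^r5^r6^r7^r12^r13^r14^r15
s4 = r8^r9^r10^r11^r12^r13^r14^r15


s1=0, s2=0, s3=0, s4=0

Syndrome = 0 (no error)


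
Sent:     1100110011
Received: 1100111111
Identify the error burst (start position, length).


XOR: 0000001100

Burst at position 6, length 2


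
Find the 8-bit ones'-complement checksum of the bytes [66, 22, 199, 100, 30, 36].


Sum = 453 mod 256 = 197
Complement = 58

58


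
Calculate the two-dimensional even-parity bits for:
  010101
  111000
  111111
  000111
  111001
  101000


Row parities: 110100
Column parities: 000100

Row P: 110100, Col P: 000100, Corner: 1


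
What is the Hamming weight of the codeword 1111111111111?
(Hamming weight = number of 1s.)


Counting 1s in 1111111111111

13


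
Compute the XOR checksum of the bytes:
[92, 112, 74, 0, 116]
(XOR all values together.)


XOR chain: 92 ^ 112 ^ 74 ^ 0 ^ 116 = 18

18


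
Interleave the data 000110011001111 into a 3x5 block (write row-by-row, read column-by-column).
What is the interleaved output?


Matrix:
  00011
  00110
  01111
Read columns: 000001011111101

000001011111101


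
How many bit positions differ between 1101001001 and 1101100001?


XOR: 0000101000
Count of 1s: 2

2


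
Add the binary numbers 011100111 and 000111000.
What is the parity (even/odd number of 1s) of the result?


011100111 = 231
000111000 = 56
Sum = 287 = 100011111
1s count = 6

even parity (6 ones in 100011111)


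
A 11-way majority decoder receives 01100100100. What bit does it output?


Ones: 4 out of 11
Threshold: 6

0 (4/11 voted 1)


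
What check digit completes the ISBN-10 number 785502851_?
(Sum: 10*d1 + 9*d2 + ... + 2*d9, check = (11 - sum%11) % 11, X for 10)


Weighted sum: 276
276 mod 11 = 1

Check digit: X


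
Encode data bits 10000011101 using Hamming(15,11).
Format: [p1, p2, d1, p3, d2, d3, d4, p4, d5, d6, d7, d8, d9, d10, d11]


Parity bits: p1=0, p2=1, p3=1, p4=0

011100000011101


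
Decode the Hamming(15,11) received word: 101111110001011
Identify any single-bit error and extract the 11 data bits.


Syndrome = 7: error at position 7

Data: 11100001011 (corrected bit 7)


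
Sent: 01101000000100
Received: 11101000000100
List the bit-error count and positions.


XOR: 10000000000000

1 error(s) at position(s): 0


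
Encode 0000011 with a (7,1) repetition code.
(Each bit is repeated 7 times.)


Each bit -> 7 copies

0000000000000000000000000000000000011111111111111


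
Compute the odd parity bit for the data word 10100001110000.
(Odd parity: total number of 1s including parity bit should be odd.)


Number of 1s in data: 5
Parity bit: 0

0


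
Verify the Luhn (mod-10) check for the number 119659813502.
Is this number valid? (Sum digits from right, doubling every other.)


Luhn sum = 49
49 mod 10 = 9

Invalid (Luhn sum mod 10 = 9)


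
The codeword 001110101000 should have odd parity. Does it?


Number of 1s: 5

Yes, parity is correct (5 ones)


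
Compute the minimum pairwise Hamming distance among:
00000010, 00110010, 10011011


Comparing all pairs, minimum distance: 2
Can detect 1 errors, correct 0 errors

2


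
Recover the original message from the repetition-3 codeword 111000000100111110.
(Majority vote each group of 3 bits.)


Groups: 111, 000, 000, 100, 111, 110
Majority votes: 100011

100011


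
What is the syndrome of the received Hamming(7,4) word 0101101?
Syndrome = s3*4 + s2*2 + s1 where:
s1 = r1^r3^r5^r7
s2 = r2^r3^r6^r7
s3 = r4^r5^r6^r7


s1=0, s2=0, s3=1

Syndrome = 4 (error at position 4)


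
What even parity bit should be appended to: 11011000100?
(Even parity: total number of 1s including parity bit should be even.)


Number of 1s in data: 5
Parity bit: 1

1


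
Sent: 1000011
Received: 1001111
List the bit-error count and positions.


XOR: 0001100

2 error(s) at position(s): 3, 4


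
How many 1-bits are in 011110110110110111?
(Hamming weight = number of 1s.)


Counting 1s in 011110110110110111

13


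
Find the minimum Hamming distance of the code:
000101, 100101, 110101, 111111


Comparing all pairs, minimum distance: 1
Can detect 0 errors, correct 0 errors

1


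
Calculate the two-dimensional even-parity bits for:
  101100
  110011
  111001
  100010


Row parities: 1000
Column parities: 000100

Row P: 1000, Col P: 000100, Corner: 1


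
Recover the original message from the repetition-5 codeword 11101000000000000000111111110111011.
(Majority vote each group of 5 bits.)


Groups: 11101, 00000, 00000, 00000, 11111, 11101, 11011
Majority votes: 1000111

1000111


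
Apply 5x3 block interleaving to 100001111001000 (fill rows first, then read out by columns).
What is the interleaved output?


Matrix:
  100
  001
  111
  001
  000
Read columns: 101000010001110

101000010001110


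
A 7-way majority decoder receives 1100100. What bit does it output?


Ones: 3 out of 7
Threshold: 4

0 (3/7 voted 1)


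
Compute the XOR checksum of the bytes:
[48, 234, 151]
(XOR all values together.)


XOR chain: 48 ^ 234 ^ 151 = 77

77


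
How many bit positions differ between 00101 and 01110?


XOR: 01011
Count of 1s: 3

3


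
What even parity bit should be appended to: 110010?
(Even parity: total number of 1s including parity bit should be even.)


Number of 1s in data: 3
Parity bit: 1

1


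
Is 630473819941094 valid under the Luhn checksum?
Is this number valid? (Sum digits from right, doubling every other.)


Luhn sum = 80
80 mod 10 = 0

Valid (Luhn sum mod 10 = 0)


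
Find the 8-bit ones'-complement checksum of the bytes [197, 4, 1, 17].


Sum = 219 mod 256 = 219
Complement = 36

36


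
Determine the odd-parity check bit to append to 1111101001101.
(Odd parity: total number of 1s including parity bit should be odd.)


Number of 1s in data: 9
Parity bit: 0

0


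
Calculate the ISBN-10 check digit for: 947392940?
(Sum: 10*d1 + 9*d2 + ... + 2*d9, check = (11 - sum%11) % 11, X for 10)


Weighted sum: 315
315 mod 11 = 7

Check digit: 4


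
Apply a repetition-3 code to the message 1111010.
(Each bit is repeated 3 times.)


Each bit -> 3 copies

111111111111000111000


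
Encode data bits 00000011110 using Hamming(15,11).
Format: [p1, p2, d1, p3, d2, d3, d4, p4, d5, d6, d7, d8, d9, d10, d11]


Parity bits: p1=0, p2=0, p3=1, p4=0

000100000011110


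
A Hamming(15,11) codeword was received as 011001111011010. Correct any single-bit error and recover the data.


Syndrome = 8: error at position 8

Data: 10111011010 (corrected bit 8)


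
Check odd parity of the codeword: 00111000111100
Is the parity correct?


Number of 1s: 7

Yes, parity is correct (7 ones)


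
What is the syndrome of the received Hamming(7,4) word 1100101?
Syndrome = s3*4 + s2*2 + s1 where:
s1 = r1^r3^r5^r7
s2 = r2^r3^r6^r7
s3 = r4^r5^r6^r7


s1=1, s2=0, s3=0

Syndrome = 1 (error at position 1)


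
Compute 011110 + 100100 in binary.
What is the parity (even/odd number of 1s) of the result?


011110 = 30
100100 = 36
Sum = 66 = 1000010
1s count = 2

even parity (2 ones in 1000010)


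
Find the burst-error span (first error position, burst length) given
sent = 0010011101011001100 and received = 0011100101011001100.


XOR: 0001111000000000000

Burst at position 3, length 4


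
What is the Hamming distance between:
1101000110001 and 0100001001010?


XOR: 1001001111011
Count of 1s: 8

8


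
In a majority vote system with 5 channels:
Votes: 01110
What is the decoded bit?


Ones: 3 out of 5
Threshold: 3

1 (3/5 voted 1)


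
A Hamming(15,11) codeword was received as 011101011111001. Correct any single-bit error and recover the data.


Syndrome = 0: no error detected

Data: 10101111001 (no errors)


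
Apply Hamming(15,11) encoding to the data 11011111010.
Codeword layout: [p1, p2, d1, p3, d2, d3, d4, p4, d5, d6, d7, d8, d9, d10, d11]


Parity bits: p1=1, p2=1, p3=0, p4=1

111010111111010


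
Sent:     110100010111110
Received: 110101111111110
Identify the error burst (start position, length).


XOR: 000001101000000

Burst at position 5, length 4


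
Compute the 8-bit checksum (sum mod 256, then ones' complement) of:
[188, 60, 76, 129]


Sum = 453 mod 256 = 197
Complement = 58

58


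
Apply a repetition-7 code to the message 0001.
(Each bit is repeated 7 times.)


Each bit -> 7 copies

0000000000000000000001111111


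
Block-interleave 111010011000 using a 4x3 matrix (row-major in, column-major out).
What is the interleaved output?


Matrix:
  111
  010
  011
  000
Read columns: 100011101010

100011101010


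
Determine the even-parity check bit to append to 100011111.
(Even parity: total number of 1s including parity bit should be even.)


Number of 1s in data: 6
Parity bit: 0

0


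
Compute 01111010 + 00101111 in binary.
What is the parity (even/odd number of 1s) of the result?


01111010 = 122
00101111 = 47
Sum = 169 = 10101001
1s count = 4

even parity (4 ones in 10101001)


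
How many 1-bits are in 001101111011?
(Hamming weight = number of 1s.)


Counting 1s in 001101111011

8


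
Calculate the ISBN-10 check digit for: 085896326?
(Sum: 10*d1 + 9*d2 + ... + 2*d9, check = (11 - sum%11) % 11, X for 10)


Weighted sum: 282
282 mod 11 = 7

Check digit: 4


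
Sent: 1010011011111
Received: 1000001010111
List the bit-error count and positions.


XOR: 0010010001000

3 error(s) at position(s): 2, 5, 9


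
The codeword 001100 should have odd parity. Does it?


Number of 1s: 2

No, parity error (2 ones)


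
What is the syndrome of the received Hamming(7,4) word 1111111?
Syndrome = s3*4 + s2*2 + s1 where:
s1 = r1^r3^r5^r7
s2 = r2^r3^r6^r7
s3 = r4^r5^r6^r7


s1=0, s2=0, s3=0

Syndrome = 0 (no error)


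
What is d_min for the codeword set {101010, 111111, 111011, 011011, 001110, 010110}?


Comparing all pairs, minimum distance: 1
Can detect 0 errors, correct 0 errors

1


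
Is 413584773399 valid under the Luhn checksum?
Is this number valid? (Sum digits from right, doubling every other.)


Luhn sum = 70
70 mod 10 = 0

Valid (Luhn sum mod 10 = 0)


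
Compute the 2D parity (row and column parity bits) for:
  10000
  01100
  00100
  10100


Row parities: 1010
Column parities: 01100

Row P: 1010, Col P: 01100, Corner: 0


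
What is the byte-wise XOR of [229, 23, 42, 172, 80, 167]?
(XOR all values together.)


XOR chain: 229 ^ 23 ^ 42 ^ 172 ^ 80 ^ 167 = 131

131


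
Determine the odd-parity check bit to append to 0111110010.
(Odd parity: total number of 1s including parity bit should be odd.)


Number of 1s in data: 6
Parity bit: 1

1


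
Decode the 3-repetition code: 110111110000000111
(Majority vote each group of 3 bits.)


Groups: 110, 111, 110, 000, 000, 111
Majority votes: 111001

111001


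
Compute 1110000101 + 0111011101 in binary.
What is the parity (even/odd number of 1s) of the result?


1110000101 = 901
0111011101 = 477
Sum = 1378 = 10101100010
1s count = 5

odd parity (5 ones in 10101100010)


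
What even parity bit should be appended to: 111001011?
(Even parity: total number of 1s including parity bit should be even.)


Number of 1s in data: 6
Parity bit: 0

0


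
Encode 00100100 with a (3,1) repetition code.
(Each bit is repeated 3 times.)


Each bit -> 3 copies

000000111000000111000000


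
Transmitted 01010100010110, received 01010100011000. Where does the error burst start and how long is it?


XOR: 00000000001110

Burst at position 10, length 3


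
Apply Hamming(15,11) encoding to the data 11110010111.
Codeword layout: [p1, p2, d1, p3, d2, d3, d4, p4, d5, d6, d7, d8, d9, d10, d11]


Parity bits: p1=0, p2=0, p3=0, p4=0

001011100010111


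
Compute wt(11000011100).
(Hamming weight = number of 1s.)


Counting 1s in 11000011100

5


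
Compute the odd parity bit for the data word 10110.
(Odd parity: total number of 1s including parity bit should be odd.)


Number of 1s in data: 3
Parity bit: 0

0


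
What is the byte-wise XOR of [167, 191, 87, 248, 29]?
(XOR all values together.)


XOR chain: 167 ^ 191 ^ 87 ^ 248 ^ 29 = 170

170


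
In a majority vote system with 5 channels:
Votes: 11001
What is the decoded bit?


Ones: 3 out of 5
Threshold: 3

1 (3/5 voted 1)


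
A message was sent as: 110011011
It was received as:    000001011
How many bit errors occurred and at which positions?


XOR: 110010000

3 error(s) at position(s): 0, 1, 4


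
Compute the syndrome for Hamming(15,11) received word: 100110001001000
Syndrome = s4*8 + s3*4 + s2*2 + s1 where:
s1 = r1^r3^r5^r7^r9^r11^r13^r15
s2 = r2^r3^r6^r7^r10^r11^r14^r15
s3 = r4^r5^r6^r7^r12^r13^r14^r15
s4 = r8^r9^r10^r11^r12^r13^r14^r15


s1=1, s2=0, s3=1, s4=0

Syndrome = 5 (error at position 5)


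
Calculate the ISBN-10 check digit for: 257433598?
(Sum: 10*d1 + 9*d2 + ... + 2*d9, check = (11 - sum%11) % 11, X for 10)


Weighted sum: 245
245 mod 11 = 3

Check digit: 8


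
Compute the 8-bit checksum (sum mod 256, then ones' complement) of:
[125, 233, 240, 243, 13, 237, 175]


Sum = 1266 mod 256 = 242
Complement = 13

13


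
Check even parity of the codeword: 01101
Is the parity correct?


Number of 1s: 3

No, parity error (3 ones)


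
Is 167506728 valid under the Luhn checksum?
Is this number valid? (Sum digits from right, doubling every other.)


Luhn sum = 34
34 mod 10 = 4

Invalid (Luhn sum mod 10 = 4)


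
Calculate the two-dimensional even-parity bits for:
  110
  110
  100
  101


Row parities: 0010
Column parities: 001

Row P: 0010, Col P: 001, Corner: 1


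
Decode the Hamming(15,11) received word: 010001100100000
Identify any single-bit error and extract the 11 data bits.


Syndrome = 9: error at position 9

Data: 00111100000 (corrected bit 9)


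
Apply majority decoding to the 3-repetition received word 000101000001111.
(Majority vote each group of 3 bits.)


Groups: 000, 101, 000, 001, 111
Majority votes: 01001

01001


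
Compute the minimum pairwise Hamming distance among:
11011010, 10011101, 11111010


Comparing all pairs, minimum distance: 1
Can detect 0 errors, correct 0 errors

1


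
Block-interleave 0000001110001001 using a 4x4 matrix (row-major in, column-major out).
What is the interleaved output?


Matrix:
  0000
  0011
  1000
  1001
Read columns: 0011000001000101

0011000001000101


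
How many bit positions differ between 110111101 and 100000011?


XOR: 010111110
Count of 1s: 6

6


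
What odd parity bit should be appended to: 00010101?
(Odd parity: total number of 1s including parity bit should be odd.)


Number of 1s in data: 3
Parity bit: 0

0


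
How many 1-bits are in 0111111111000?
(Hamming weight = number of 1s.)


Counting 1s in 0111111111000

9


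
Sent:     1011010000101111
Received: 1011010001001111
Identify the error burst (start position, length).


XOR: 0000000001100000

Burst at position 9, length 2


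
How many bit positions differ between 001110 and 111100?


XOR: 110010
Count of 1s: 3

3


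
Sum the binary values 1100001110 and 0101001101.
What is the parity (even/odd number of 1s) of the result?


1100001110 = 782
0101001101 = 333
Sum = 1115 = 10001011011
1s count = 6

even parity (6 ones in 10001011011)


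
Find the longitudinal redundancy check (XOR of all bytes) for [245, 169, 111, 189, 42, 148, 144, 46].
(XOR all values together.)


XOR chain: 245 ^ 169 ^ 111 ^ 189 ^ 42 ^ 148 ^ 144 ^ 46 = 142

142


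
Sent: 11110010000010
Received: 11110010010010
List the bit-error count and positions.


XOR: 00000000010000

1 error(s) at position(s): 9


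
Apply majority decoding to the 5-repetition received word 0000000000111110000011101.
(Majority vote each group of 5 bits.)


Groups: 00000, 00000, 11111, 00000, 11101
Majority votes: 00101

00101


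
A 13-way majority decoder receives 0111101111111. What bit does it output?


Ones: 11 out of 13
Threshold: 7

1 (11/13 voted 1)


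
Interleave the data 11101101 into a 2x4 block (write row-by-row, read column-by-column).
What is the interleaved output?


Matrix:
  1110
  1101
Read columns: 11111001

11111001


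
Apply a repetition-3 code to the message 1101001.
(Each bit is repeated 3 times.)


Each bit -> 3 copies

111111000111000000111


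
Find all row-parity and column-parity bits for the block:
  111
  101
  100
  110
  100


Row parities: 10101
Column parities: 100

Row P: 10101, Col P: 100, Corner: 1


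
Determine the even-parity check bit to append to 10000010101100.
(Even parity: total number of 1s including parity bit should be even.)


Number of 1s in data: 5
Parity bit: 1

1


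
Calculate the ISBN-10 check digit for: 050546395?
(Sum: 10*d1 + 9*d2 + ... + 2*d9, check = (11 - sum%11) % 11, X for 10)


Weighted sum: 183
183 mod 11 = 7

Check digit: 4


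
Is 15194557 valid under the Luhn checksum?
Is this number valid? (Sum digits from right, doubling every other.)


Luhn sum = 39
39 mod 10 = 9

Invalid (Luhn sum mod 10 = 9)


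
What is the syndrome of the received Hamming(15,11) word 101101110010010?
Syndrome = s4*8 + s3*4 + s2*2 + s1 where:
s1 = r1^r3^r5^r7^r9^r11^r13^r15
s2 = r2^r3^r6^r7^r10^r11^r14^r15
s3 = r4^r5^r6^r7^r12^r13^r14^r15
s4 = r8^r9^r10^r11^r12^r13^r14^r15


s1=0, s2=1, s3=0, s4=1

Syndrome = 10 (error at position 10)


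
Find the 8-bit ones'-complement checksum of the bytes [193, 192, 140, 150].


Sum = 675 mod 256 = 163
Complement = 92

92


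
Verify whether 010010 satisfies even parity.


Number of 1s: 2

Yes, parity is correct (2 ones)


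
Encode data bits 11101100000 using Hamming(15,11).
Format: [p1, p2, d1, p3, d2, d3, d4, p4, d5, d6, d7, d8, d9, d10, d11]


Parity bits: p1=1, p2=1, p3=0, p4=0

111011001100000


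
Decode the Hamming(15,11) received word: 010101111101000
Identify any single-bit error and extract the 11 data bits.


Syndrome = 0: no error detected

Data: 00111101000 (no errors)


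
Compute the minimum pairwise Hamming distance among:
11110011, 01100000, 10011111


Comparing all pairs, minimum distance: 4
Can detect 3 errors, correct 1 errors

4


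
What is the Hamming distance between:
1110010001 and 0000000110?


XOR: 1110010111
Count of 1s: 7

7


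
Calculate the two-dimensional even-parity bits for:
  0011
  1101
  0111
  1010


Row parities: 0110
Column parities: 0011

Row P: 0110, Col P: 0011, Corner: 0


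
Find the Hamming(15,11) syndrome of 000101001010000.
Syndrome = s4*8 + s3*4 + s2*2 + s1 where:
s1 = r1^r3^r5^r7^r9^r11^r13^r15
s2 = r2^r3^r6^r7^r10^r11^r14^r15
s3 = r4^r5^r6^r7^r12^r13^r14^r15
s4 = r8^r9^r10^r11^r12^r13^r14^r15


s1=0, s2=0, s3=0, s4=0

Syndrome = 0 (no error)


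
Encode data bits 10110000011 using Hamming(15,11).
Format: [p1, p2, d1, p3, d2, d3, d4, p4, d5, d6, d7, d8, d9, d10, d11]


Parity bits: p1=1, p2=1, p3=0, p4=0

111001100000011


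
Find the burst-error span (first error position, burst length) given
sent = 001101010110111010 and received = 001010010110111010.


XOR: 000111000000000000

Burst at position 3, length 3


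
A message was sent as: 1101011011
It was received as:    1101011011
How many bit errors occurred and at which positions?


XOR: 0000000000

0 errors (received matches sent)


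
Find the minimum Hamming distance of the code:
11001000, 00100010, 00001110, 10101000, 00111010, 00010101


Comparing all pairs, minimum distance: 2
Can detect 1 errors, correct 0 errors

2


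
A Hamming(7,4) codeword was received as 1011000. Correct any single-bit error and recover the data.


Syndrome = 6: error at position 6

Data: 1010 (corrected bit 6)


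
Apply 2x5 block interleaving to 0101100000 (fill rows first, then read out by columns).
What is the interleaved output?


Matrix:
  01011
  00000
Read columns: 0010001010

0010001010


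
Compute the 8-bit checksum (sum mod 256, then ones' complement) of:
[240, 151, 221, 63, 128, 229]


Sum = 1032 mod 256 = 8
Complement = 247

247


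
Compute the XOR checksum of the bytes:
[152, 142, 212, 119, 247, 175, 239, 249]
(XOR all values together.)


XOR chain: 152 ^ 142 ^ 212 ^ 119 ^ 247 ^ 175 ^ 239 ^ 249 = 251

251


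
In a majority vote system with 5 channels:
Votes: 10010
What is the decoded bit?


Ones: 2 out of 5
Threshold: 3

0 (2/5 voted 1)


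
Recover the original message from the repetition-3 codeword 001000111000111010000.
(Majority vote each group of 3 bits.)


Groups: 001, 000, 111, 000, 111, 010, 000
Majority votes: 0010100

0010100


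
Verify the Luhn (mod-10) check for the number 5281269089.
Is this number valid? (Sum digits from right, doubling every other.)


Luhn sum = 46
46 mod 10 = 6

Invalid (Luhn sum mod 10 = 6)


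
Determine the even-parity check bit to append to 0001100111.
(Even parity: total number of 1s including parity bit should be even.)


Number of 1s in data: 5
Parity bit: 1

1


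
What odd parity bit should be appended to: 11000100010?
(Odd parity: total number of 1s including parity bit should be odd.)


Number of 1s in data: 4
Parity bit: 1

1


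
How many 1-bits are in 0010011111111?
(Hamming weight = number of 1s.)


Counting 1s in 0010011111111

9


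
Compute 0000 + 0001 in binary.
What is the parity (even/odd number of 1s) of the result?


0000 = 0
0001 = 1
Sum = 1 = 1
1s count = 1

odd parity (1 ones in 1)


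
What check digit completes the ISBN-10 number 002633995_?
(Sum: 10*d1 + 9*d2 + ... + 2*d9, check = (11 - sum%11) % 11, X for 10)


Weighted sum: 164
164 mod 11 = 10

Check digit: 1


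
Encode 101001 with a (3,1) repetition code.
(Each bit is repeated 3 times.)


Each bit -> 3 copies

111000111000000111


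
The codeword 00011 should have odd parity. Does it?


Number of 1s: 2

No, parity error (2 ones)


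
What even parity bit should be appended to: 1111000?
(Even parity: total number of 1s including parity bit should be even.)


Number of 1s in data: 4
Parity bit: 0

0


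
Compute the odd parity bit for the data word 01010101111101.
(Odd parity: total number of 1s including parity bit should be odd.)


Number of 1s in data: 9
Parity bit: 0

0


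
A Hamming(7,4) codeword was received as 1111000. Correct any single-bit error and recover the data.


Syndrome = 4: error at position 4

Data: 1000 (corrected bit 4)


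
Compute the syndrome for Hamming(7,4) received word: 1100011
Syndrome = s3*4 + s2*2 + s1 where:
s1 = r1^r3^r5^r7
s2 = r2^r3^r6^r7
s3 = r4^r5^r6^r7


s1=0, s2=1, s3=0

Syndrome = 2 (error at position 2)


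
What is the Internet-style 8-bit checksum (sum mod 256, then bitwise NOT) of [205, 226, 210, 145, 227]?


Sum = 1013 mod 256 = 245
Complement = 10

10


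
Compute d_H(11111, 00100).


XOR: 11011
Count of 1s: 4

4


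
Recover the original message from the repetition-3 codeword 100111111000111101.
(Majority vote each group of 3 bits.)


Groups: 100, 111, 111, 000, 111, 101
Majority votes: 011011

011011


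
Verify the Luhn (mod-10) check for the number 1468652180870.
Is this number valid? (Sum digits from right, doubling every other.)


Luhn sum = 54
54 mod 10 = 4

Invalid (Luhn sum mod 10 = 4)


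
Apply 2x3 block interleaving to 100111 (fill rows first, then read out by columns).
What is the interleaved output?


Matrix:
  100
  111
Read columns: 110101

110101


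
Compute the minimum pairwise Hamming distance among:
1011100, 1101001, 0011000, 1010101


Comparing all pairs, minimum distance: 2
Can detect 1 errors, correct 0 errors

2


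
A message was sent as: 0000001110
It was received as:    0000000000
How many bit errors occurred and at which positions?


XOR: 0000001110

3 error(s) at position(s): 6, 7, 8


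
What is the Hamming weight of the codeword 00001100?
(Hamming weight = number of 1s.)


Counting 1s in 00001100

2


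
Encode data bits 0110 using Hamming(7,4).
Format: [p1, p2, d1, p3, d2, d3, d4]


Parity bits: p1=1, p2=1, p3=0

1100110


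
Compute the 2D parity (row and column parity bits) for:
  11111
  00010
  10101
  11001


Row parities: 1111
Column parities: 10001

Row P: 1111, Col P: 10001, Corner: 0


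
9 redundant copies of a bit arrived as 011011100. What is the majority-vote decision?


Ones: 5 out of 9
Threshold: 5

1 (5/9 voted 1)


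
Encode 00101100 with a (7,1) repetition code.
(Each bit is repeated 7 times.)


Each bit -> 7 copies

00000000000000111111100000001111111111111100000000000000


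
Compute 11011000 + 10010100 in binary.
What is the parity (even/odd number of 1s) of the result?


11011000 = 216
10010100 = 148
Sum = 364 = 101101100
1s count = 5

odd parity (5 ones in 101101100)


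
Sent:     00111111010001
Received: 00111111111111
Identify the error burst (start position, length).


XOR: 00000000101110

Burst at position 8, length 5


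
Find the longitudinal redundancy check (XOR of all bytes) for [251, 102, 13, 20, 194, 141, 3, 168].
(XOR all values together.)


XOR chain: 251 ^ 102 ^ 13 ^ 20 ^ 194 ^ 141 ^ 3 ^ 168 = 96

96


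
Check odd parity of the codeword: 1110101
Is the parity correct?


Number of 1s: 5

Yes, parity is correct (5 ones)


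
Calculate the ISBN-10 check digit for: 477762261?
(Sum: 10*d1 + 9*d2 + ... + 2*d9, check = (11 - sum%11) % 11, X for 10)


Weighted sum: 282
282 mod 11 = 7

Check digit: 4


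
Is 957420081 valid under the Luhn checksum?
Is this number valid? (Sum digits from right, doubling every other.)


Luhn sum = 35
35 mod 10 = 5

Invalid (Luhn sum mod 10 = 5)


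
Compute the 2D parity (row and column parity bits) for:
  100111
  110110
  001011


Row parities: 001
Column parities: 011010

Row P: 001, Col P: 011010, Corner: 1


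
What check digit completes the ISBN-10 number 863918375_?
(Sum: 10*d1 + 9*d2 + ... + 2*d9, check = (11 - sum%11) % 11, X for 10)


Weighted sum: 310
310 mod 11 = 2

Check digit: 9


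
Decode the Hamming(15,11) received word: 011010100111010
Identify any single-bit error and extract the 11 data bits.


Syndrome = 0: no error detected

Data: 11010111010 (no errors)


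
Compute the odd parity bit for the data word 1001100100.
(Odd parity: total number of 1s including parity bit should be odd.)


Number of 1s in data: 4
Parity bit: 1

1


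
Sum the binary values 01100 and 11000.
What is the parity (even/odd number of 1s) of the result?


01100 = 12
11000 = 24
Sum = 36 = 100100
1s count = 2

even parity (2 ones in 100100)


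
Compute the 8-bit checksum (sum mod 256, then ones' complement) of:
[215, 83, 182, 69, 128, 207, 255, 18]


Sum = 1157 mod 256 = 133
Complement = 122

122


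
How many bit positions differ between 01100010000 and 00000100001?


XOR: 01100110001
Count of 1s: 5

5


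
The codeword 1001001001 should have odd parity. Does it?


Number of 1s: 4

No, parity error (4 ones)


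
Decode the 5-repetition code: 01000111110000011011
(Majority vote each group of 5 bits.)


Groups: 01000, 11111, 00000, 11011
Majority votes: 0101

0101


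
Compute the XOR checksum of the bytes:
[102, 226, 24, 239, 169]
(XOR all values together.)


XOR chain: 102 ^ 226 ^ 24 ^ 239 ^ 169 = 218

218


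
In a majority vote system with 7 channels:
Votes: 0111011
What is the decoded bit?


Ones: 5 out of 7
Threshold: 4

1 (5/7 voted 1)


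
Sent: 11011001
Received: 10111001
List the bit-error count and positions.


XOR: 01100000

2 error(s) at position(s): 1, 2


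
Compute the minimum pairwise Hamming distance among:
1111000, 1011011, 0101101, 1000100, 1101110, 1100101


Comparing all pairs, minimum distance: 2
Can detect 1 errors, correct 0 errors

2


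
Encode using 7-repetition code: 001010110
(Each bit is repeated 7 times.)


Each bit -> 7 copies

000000000000001111111000000011111110000000111111111111110000000


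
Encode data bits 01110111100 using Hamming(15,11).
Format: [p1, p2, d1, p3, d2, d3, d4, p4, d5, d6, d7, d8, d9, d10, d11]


Parity bits: p1=0, p2=0, p3=1, p4=0

000111100111100


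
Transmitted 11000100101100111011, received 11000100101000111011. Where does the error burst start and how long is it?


XOR: 00000000000100000000

Burst at position 11, length 1


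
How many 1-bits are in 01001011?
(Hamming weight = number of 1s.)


Counting 1s in 01001011

4


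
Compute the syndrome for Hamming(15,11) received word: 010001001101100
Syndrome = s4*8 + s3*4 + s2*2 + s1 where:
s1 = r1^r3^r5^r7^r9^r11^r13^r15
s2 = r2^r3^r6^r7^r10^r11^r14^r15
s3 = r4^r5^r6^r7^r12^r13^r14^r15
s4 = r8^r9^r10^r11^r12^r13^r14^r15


s1=0, s2=1, s3=1, s4=0

Syndrome = 6 (error at position 6)


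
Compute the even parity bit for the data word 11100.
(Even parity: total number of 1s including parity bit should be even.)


Number of 1s in data: 3
Parity bit: 1

1


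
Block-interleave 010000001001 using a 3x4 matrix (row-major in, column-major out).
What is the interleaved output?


Matrix:
  0100
  0000
  1001
Read columns: 001100000001

001100000001


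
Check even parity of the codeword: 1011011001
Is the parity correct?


Number of 1s: 6

Yes, parity is correct (6 ones)


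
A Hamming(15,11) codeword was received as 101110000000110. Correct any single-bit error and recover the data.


Syndrome = 0: no error detected

Data: 11000000110 (no errors)


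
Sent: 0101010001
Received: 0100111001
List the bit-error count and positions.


XOR: 0001101000

3 error(s) at position(s): 3, 4, 6


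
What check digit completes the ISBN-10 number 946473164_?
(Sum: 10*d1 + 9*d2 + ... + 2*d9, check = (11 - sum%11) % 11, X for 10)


Weighted sum: 289
289 mod 11 = 3

Check digit: 8


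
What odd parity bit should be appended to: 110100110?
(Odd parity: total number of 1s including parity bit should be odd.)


Number of 1s in data: 5
Parity bit: 0

0


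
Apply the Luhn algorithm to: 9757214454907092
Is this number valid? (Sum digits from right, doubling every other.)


Luhn sum = 71
71 mod 10 = 1

Invalid (Luhn sum mod 10 = 1)


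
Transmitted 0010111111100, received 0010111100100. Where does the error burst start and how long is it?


XOR: 0000000011000

Burst at position 8, length 2


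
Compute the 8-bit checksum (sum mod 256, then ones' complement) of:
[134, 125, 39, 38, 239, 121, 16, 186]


Sum = 898 mod 256 = 130
Complement = 125

125


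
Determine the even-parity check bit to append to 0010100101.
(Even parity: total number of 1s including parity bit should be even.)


Number of 1s in data: 4
Parity bit: 0

0


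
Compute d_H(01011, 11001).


XOR: 10010
Count of 1s: 2

2


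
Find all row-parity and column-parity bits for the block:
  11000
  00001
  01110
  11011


Row parities: 0110
Column parities: 01100

Row P: 0110, Col P: 01100, Corner: 0


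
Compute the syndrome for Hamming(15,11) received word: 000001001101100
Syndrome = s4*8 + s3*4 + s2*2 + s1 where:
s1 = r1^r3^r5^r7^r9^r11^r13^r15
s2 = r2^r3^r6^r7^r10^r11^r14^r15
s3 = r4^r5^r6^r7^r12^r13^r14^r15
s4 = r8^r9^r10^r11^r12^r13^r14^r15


s1=0, s2=0, s3=1, s4=0

Syndrome = 4 (error at position 4)


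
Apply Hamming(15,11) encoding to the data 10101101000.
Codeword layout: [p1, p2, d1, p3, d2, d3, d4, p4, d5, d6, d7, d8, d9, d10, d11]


Parity bits: p1=0, p2=1, p3=0, p4=1

011001011101000


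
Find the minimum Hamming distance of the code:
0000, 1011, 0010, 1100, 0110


Comparing all pairs, minimum distance: 1
Can detect 0 errors, correct 0 errors

1


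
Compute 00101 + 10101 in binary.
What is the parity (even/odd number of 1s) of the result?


00101 = 5
10101 = 21
Sum = 26 = 11010
1s count = 3

odd parity (3 ones in 11010)


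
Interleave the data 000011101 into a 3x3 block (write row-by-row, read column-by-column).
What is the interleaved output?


Matrix:
  000
  011
  101
Read columns: 001010011

001010011


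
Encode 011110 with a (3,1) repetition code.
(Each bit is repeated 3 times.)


Each bit -> 3 copies

000111111111111000


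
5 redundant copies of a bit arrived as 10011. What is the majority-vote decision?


Ones: 3 out of 5
Threshold: 3

1 (3/5 voted 1)


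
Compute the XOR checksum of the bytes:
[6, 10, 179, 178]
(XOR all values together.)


XOR chain: 6 ^ 10 ^ 179 ^ 178 = 13

13


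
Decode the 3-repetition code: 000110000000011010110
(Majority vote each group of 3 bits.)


Groups: 000, 110, 000, 000, 011, 010, 110
Majority votes: 0100101

0100101


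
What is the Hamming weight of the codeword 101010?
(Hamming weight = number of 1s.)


Counting 1s in 101010

3


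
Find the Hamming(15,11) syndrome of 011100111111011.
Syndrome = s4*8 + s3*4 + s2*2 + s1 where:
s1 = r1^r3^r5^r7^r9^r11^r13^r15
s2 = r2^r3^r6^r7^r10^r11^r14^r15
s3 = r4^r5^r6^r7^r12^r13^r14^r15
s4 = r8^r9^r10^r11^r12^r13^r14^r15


s1=1, s2=1, s3=1, s4=1

Syndrome = 15 (error at position 15)


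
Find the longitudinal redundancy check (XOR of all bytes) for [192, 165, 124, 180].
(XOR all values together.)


XOR chain: 192 ^ 165 ^ 124 ^ 180 = 173

173


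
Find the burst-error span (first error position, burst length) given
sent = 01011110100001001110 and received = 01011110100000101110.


XOR: 00000000000001100000

Burst at position 13, length 2


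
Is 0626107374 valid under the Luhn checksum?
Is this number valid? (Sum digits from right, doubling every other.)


Luhn sum = 35
35 mod 10 = 5

Invalid (Luhn sum mod 10 = 5)


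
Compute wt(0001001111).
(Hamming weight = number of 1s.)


Counting 1s in 0001001111

5


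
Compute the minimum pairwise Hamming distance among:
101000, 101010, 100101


Comparing all pairs, minimum distance: 1
Can detect 0 errors, correct 0 errors

1


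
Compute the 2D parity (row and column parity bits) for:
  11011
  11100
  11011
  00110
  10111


Row parities: 01000
Column parities: 01101

Row P: 01000, Col P: 01101, Corner: 1


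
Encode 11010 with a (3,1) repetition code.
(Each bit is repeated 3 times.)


Each bit -> 3 copies

111111000111000


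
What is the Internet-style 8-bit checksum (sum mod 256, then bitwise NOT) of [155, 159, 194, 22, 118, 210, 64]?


Sum = 922 mod 256 = 154
Complement = 101

101


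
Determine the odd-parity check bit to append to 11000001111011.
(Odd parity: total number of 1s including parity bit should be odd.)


Number of 1s in data: 8
Parity bit: 1

1


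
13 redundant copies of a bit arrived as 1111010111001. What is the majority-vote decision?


Ones: 9 out of 13
Threshold: 7

1 (9/13 voted 1)


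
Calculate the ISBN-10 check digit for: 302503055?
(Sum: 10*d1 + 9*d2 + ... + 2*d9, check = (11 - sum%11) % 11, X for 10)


Weighted sum: 121
121 mod 11 = 0

Check digit: 0


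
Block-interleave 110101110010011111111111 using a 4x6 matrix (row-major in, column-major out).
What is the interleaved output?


Matrix:
  110101
  110010
  011111
  111111
Read columns: 110111110011101101111011

110111110011101101111011


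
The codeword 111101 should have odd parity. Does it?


Number of 1s: 5

Yes, parity is correct (5 ones)


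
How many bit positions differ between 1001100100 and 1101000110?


XOR: 0100100010
Count of 1s: 3

3


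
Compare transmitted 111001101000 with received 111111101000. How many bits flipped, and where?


XOR: 000110000000

2 error(s) at position(s): 3, 4


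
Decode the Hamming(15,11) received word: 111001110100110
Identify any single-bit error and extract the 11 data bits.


Syndrome = 0: no error detected

Data: 10110100110 (no errors)


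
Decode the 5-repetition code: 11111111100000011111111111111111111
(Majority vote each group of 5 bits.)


Groups: 11111, 11110, 00000, 11111, 11111, 11111, 11111
Majority votes: 1101111

1101111


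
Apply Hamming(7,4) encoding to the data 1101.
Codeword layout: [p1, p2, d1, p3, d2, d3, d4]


Parity bits: p1=1, p2=0, p3=0

1010101


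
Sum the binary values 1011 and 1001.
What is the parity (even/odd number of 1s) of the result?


1011 = 11
1001 = 9
Sum = 20 = 10100
1s count = 2

even parity (2 ones in 10100)


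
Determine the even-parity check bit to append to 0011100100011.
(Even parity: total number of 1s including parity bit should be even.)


Number of 1s in data: 6
Parity bit: 0

0


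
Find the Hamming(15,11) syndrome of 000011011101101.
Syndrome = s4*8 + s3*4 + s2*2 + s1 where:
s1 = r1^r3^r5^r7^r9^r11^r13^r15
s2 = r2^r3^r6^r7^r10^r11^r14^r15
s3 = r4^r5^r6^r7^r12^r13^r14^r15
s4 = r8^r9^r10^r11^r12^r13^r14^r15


s1=0, s2=1, s3=1, s4=0

Syndrome = 6 (error at position 6)


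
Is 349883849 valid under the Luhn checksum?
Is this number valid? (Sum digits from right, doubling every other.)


Luhn sum = 66
66 mod 10 = 6

Invalid (Luhn sum mod 10 = 6)


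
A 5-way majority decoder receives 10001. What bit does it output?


Ones: 2 out of 5
Threshold: 3

0 (2/5 voted 1)


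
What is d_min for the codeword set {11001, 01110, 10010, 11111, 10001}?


Comparing all pairs, minimum distance: 1
Can detect 0 errors, correct 0 errors

1


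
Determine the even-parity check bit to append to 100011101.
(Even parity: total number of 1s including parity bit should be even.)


Number of 1s in data: 5
Parity bit: 1

1


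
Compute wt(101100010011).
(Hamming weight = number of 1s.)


Counting 1s in 101100010011

6


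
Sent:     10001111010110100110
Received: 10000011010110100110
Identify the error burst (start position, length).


XOR: 00001100000000000000

Burst at position 4, length 2


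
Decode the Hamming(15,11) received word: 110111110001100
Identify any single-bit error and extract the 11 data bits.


Syndrome = 10: error at position 10

Data: 01110101100 (corrected bit 10)


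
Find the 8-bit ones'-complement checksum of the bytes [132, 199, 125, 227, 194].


Sum = 877 mod 256 = 109
Complement = 146

146


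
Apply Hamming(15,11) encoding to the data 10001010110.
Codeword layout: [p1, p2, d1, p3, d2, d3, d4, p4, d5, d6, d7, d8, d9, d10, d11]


Parity bits: p1=0, p2=1, p3=0, p4=0

011000001010110


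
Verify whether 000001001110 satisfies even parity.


Number of 1s: 4

Yes, parity is correct (4 ones)


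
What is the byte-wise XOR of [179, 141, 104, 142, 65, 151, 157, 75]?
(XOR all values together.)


XOR chain: 179 ^ 141 ^ 104 ^ 142 ^ 65 ^ 151 ^ 157 ^ 75 = 216

216
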